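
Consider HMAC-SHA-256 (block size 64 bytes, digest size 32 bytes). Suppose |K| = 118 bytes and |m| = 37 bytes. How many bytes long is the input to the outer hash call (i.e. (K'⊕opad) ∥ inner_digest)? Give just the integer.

Key is 118 > 64 bytes, so it is hashed to 32 bytes then zero-padded to 64: |K'| = 64.
Outer input = (K'⊕opad) ∥ H(inner) → 64 + 32 = 96 bytes.

96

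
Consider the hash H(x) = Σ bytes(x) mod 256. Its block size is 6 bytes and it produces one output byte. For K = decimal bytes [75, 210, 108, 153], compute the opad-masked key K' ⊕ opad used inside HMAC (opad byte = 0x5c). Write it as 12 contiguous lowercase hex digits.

178e30c55c5c

Key decimal bytes [75, 210, 108, 153] = 4b d2 6c 99 is 4 bytes ≤ B = 6; zero-pad to 6 bytes: K' = 4b d2 6c 99 00 00.
XOR each byte with 0x5c: 4b⊕5c=17, d2⊕5c=8e, 6c⊕5c=30, 99⊕5c=c5, 00⊕5c=5c, 00⊕5c=5c.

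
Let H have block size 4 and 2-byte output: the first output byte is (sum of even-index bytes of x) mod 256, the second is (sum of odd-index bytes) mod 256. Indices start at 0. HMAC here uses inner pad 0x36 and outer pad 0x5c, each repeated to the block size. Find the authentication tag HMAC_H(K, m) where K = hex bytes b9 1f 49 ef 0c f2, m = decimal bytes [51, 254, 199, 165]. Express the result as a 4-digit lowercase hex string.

Key hex bytes b9 1f 49 ef 0c f2 is 6 bytes > B = 4, so hash it first: H(key) = 0e 00, then zero-pad to 4 bytes: K' = 0e 00 00 00.
K' ⊕ ipad = 38 36 36 36.  K' ⊕ opad = 52 5c 5c 5c.
Inner input = (K'⊕ipad) ∥ m = 38 36 36 36 ∥ 33 fe c7 a5.
Inner hash: even-index sum = 360 mod 256 = 104; odd-index sum = 527 mod 256 = 15 → 68 0f.
Outer input = (K'⊕opad) ∥ inner = 52 5c 5c 5c ∥ 68 0f.
Outer hash (tag): even-index sum = 278 mod 256 = 22; odd-index sum = 199 mod 256 = 199 → 16 c7.

16c7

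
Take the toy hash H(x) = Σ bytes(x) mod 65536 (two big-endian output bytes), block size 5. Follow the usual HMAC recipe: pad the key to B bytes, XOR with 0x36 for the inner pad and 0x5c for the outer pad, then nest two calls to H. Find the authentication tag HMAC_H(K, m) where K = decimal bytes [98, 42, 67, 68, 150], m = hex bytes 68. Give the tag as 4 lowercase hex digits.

0216

Key decimal bytes [98, 42, 67, 68, 150] = 62 2a 43 44 96 is exactly B = 5 bytes: K' = 62 2a 43 44 96.
K' ⊕ ipad = 54 1c 75 72 a0.  K' ⊕ opad = 3e 76 1f 18 ca.
Inner input = (K'⊕ipad) ∥ m = 54 1c 75 72 a0 ∥ 68.
Inner hash: sum = 84+28+117+114+160+104 = 607 → 02 5f.
Outer input = (K'⊕opad) ∥ inner = 3e 76 1f 18 ca ∥ 02 5f.
Outer hash (tag): sum = 62+118+31+24+202+2+95 = 534 → 02 16.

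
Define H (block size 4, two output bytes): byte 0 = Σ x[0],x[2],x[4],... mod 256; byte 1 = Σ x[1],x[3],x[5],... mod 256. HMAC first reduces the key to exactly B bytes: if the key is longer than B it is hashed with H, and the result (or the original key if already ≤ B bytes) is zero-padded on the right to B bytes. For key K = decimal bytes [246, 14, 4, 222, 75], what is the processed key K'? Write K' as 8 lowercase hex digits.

|K| = 5 > B = 4, so first hash the key.
H(K): even-index sum = 325 mod 256 = 69; odd-index sum = 236 mod 256 = 236 → 45 ec.
Zero-pad H(K) = 45 ec to 4 bytes: K' = 45 ec 00 00.

45ec0000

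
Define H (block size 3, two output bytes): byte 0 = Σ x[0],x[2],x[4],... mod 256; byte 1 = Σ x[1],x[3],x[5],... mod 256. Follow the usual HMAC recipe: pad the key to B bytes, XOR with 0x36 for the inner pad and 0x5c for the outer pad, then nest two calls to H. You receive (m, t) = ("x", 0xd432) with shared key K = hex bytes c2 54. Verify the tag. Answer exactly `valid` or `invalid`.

valid

Key hex bytes c2 54 is 2 bytes ≤ B = 3; zero-pad to 3 bytes: K' = c2 54 00.
K' ⊕ ipad = f4 62 36; K' ⊕ opad = 9e 08 5c.
Inner hash: even-index sum = 298 mod 256 = 42; odd-index sum = 218 mod 256 = 218 → 2a da.
Outer hash (recomputed tag): even-index sum = 468 mod 256 = 212; odd-index sum = 50 mod 256 = 50 → d4 32.
Recomputed tag = d432; claimed = d432 → match.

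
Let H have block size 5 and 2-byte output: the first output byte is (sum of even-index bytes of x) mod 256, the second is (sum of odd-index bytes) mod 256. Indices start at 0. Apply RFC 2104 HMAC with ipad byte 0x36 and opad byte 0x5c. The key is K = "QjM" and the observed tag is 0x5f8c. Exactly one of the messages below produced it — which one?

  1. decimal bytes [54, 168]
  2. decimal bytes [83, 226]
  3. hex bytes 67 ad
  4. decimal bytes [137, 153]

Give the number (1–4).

2

Key "QjM" = 51 6a 4d is 3 bytes ≤ B = 5; zero-pad to 5 bytes: K' = 51 6a 4d 00 00.
K' ⊕ ipad = 67 5c 7b 36 36; K' ⊕ opad = 0d 36 11 5c 5c.
m1: inner = H(67 5c 7b 36 36 36 a8) = c0 c8; tag = H(0d 36 11 5c 5c c0 c8) = 4252
m2: inner = H(67 5c 7b 36 36 53 e2) = fa e5; tag = H(0d 36 11 5c 5c fa e5) = 5f8c ← matches
m3: inner = H(67 5c 7b 36 36 67 ad) = c5 f9; tag = H(0d 36 11 5c 5c c5 f9) = 7357
m4: inner = H(67 5c 7b 36 36 89 99) = b1 1b; tag = H(0d 36 11 5c 5c b1 1b) = 9543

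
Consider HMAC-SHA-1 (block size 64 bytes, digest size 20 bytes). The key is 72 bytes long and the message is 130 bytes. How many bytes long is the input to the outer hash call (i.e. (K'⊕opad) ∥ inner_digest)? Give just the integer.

84

Key is 72 > 64 bytes, so it is hashed to 20 bytes then zero-padded to 64: |K'| = 64.
Outer input = (K'⊕opad) ∥ H(inner) → 64 + 20 = 84 bytes.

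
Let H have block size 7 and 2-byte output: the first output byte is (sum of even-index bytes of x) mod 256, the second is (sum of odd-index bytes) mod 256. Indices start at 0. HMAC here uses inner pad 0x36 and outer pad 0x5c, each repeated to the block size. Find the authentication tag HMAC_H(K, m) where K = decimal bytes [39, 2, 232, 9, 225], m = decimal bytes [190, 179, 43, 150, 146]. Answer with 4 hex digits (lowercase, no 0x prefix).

Key decimal bytes [39, 2, 232, 9, 225] = 27 02 e8 09 e1 is 5 bytes ≤ B = 7; zero-pad to 7 bytes: K' = 27 02 e8 09 e1 00 00.
K' ⊕ ipad = 11 34 de 3f d7 36 36.  K' ⊕ opad = 7b 5e b4 55 bd 5c 5c.
Inner input = (K'⊕ipad) ∥ m = 11 34 de 3f d7 36 36 ∥ be b3 2b 96 92.
Inner hash: even-index sum = 837 mod 256 = 69; odd-index sum = 548 mod 256 = 36 → 45 24.
Outer input = (K'⊕opad) ∥ inner = 7b 5e b4 55 bd 5c 5c ∥ 45 24.
Outer hash (tag): even-index sum = 620 mod 256 = 108; odd-index sum = 340 mod 256 = 84 → 6c 54.

6c54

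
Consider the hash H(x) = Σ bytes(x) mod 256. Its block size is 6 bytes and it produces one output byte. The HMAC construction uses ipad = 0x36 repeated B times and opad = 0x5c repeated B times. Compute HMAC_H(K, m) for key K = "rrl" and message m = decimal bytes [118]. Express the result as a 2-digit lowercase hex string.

Key "rrl" = 72 72 6c is 3 bytes ≤ B = 6; zero-pad to 6 bytes: K' = 72 72 6c 00 00 00.
K' ⊕ ipad = 44 44 5a 36 36 36.  K' ⊕ opad = 2e 2e 30 5c 5c 5c.
Inner input = (K'⊕ipad) ∥ m = 44 44 5a 36 36 36 ∥ 76.
Inner hash: sum = 68+68+90+54+54+54+118 = 506; mod 256 = 250 → fa.
Outer input = (K'⊕opad) ∥ inner = 2e 2e 30 5c 5c 5c ∥ fa.
Outer hash (tag): sum = 46+46+48+92+92+92+250 = 666; mod 256 = 154 → 9a.

9a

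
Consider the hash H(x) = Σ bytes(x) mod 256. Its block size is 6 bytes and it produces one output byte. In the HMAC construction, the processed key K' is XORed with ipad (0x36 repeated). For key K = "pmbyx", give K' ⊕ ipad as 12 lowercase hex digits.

Key "pmbyx" = 70 6d 62 79 78 is 5 bytes ≤ B = 6; zero-pad to 6 bytes: K' = 70 6d 62 79 78 00.
XOR each byte with 0x36: 70⊕36=46, 6d⊕36=5b, 62⊕36=54, 79⊕36=4f, 78⊕36=4e, 00⊕36=36.

465b544f4e36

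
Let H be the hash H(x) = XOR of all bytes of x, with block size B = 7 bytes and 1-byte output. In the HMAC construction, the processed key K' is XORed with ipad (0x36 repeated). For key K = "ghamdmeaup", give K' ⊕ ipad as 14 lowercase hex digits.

Key "ghamdmeaup" = 67 68 61 6d 64 6d 65 61 75 70 is 10 bytes > B = 7, so hash it first: H(key) = 0b, then zero-pad to 7 bytes: K' = 0b 00 00 00 00 00 00.
XOR each byte with 0x36: 0b⊕36=3d, 00⊕36=36, 00⊕36=36, 00⊕36=36, 00⊕36=36, 00⊕36=36, 00⊕36=36.

3d363636363636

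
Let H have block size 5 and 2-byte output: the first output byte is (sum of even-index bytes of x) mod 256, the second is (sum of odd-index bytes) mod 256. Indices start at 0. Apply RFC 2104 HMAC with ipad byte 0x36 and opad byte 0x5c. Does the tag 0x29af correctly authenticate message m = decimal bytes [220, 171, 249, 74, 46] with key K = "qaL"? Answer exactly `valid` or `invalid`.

invalid

Key "qaL" = 71 61 4c is 3 bytes ≤ B = 5; zero-pad to 5 bytes: K' = 71 61 4c 00 00.
K' ⊕ ipad = 47 57 7a 36 36; K' ⊕ opad = 2d 3d 10 5c 5c.
Inner hash: even-index sum = 492 mod 256 = 236; odd-index sum = 656 mod 256 = 144 → ec 90.
Outer hash (recomputed tag): even-index sum = 297 mod 256 = 41; odd-index sum = 389 mod 256 = 133 → 29 85.
Recomputed tag = 2985; claimed = 29af → mismatch.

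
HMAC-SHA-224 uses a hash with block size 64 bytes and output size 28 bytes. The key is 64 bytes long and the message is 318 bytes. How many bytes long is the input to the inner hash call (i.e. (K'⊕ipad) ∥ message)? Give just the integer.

Key is 64 ≤ 64 bytes, zero-padded: |K'| = 64.
Inner input = (K'⊕ipad) ∥ m → 64 + 318 = 382 bytes.

382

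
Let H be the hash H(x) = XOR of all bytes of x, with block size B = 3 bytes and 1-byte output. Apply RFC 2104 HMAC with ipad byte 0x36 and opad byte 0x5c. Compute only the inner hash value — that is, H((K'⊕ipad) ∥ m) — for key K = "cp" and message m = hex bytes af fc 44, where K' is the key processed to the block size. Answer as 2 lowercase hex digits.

32

Key "cp" = 63 70 is 2 bytes ≤ B = 3; zero-pad to 3 bytes: K' = 63 70 00.
K' ⊕ ipad = 55 46 36.
Inner input = 55 46 36 ∥ af fc 44.
Inner hash: XOR 55⊕46⊕36⊕af⊕fc⊕44 = 32.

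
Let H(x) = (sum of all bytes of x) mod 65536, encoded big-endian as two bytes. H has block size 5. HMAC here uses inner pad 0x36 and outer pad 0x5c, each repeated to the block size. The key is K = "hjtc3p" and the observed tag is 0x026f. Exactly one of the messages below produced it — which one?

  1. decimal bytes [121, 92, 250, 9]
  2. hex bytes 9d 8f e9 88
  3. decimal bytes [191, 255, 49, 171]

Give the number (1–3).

Key "hjtc3p" = 68 6a 74 63 33 70 is 6 bytes > B = 5, so hash it first: H(key) = 02 4c, then zero-pad to 5 bytes: K' = 02 4c 00 00 00.
K' ⊕ ipad = 34 7a 36 36 36; K' ⊕ opad = 5e 10 5c 5c 5c.
m1: inner = H(34 7a 36 36 36 79 5c fa 09) = 03 28; tag = H(5e 10 5c 5c 5c 03 28) = 01ad
m2: inner = H(34 7a 36 36 36 9d 8f e9 88) = 03 ed; tag = H(5e 10 5c 5c 5c 03 ed) = 0272
m3: inner = H(34 7a 36 36 36 bf ff 31 ab) = 03 ea; tag = H(5e 10 5c 5c 5c 03 ea) = 026f ← matches

3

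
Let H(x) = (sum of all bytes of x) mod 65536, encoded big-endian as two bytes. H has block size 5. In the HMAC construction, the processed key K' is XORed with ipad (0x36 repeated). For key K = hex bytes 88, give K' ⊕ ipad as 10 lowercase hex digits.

Key hex bytes 88 is 1 byte ≤ B = 5; zero-pad to 5 bytes: K' = 88 00 00 00 00.
XOR each byte with 0x36: 88⊕36=be, 00⊕36=36, 00⊕36=36, 00⊕36=36, 00⊕36=36.

be36363636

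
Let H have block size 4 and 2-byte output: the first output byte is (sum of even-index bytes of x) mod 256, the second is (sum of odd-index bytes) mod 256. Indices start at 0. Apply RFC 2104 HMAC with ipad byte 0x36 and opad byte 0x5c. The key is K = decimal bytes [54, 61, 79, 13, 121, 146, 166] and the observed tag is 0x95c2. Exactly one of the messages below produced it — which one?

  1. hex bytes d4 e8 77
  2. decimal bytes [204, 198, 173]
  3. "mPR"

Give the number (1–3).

Key decimal bytes [54, 61, 79, 13, 121, 146, 166] = 36 3d 4f 0d 79 92 a6 is 7 bytes > B = 4, so hash it first: H(key) = a4 dc, then zero-pad to 4 bytes: K' = a4 dc 00 00.
K' ⊕ ipad = 92 ea 36 36; K' ⊕ opad = f8 80 5c 5c.
m1: inner = H(92 ea 36 36 d4 e8 77) = 13 08; tag = H(f8 80 5c 5c 13 08) = 67e4
m2: inner = H(92 ea 36 36 cc c6 ad) = 41 e6; tag = H(f8 80 5c 5c 41 e6) = 95c2 ← matches
m3: inner = H(92 ea 36 36 6d 50 52) = 87 70; tag = H(f8 80 5c 5c 87 70) = db4c

2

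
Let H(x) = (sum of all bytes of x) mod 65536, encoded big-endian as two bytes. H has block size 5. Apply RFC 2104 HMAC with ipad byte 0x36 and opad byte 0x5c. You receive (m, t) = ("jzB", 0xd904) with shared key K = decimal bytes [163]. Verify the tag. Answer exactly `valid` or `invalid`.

Key decimal bytes [163] = a3 is 1 byte ≤ B = 5; zero-pad to 5 bytes: K' = a3 00 00 00 00.
K' ⊕ ipad = 95 36 36 36 36; K' ⊕ opad = ff 5c 5c 5c 5c.
Inner hash: sum = 149+54+54+54+54+106+122+66 = 659 → 02 93.
Outer hash (recomputed tag): sum = 255+92+92+92+92+2+147 = 772 → 03 04.
Recomputed tag = 0304; claimed = d904 → mismatch.

invalid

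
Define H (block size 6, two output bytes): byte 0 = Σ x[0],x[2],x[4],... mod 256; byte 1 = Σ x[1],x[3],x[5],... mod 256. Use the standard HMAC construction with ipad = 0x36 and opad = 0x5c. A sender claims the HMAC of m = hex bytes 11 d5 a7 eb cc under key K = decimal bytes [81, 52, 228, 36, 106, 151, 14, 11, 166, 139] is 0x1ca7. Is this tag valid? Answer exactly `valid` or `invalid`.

Key decimal bytes [81, 52, 228, 36, 106, 151, 14, 11, 166, 139] = 51 34 e4 24 6a 97 0e 0b a6 8b is 10 bytes > B = 6, so hash it first: H(key) = 53 85, then zero-pad to 6 bytes: K' = 53 85 00 00 00 00.
K' ⊕ ipad = 65 b3 36 36 36 36; K' ⊕ opad = 0f d9 5c 5c 5c 5c.
Inner hash: even-index sum = 597 mod 256 = 85; odd-index sum = 735 mod 256 = 223 → 55 df.
Outer hash (recomputed tag): even-index sum = 284 mod 256 = 28; odd-index sum = 624 mod 256 = 112 → 1c 70.
Recomputed tag = 1c70; claimed = 1ca7 → mismatch.

invalid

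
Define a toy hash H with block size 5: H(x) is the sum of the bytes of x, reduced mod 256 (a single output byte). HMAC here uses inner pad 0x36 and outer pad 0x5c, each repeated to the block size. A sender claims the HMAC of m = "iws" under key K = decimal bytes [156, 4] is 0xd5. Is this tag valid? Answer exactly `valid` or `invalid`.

invalid

Key decimal bytes [156, 4] = 9c 04 is 2 bytes ≤ B = 5; zero-pad to 5 bytes: K' = 9c 04 00 00 00.
K' ⊕ ipad = aa 32 36 36 36; K' ⊕ opad = c0 58 5c 5c 5c.
Inner hash: sum = 170+50+54+54+54+105+119+115 = 721; mod 256 = 209 → d1.
Outer hash (recomputed tag): sum = 192+88+92+92+92+209 = 765; mod 256 = 253 → fd.
Recomputed tag = fd; claimed = d5 → mismatch.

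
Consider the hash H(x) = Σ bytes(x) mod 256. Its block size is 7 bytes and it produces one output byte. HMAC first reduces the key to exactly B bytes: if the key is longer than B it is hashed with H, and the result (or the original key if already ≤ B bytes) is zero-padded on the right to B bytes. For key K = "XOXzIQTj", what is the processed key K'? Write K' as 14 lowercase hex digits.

|K| = 8 > B = 7, so first hash the key.
H(K): sum = 88+79+88+122+73+81+84+106 = 721; mod 256 = 209 → d1.
Zero-pad H(K) = d1 to 7 bytes: K' = d1 00 00 00 00 00 00.

d1000000000000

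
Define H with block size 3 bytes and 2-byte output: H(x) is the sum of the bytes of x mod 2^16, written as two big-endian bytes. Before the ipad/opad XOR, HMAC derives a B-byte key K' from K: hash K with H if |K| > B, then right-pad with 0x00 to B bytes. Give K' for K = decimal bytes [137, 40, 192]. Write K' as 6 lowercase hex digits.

Key decimal bytes [137, 40, 192] = 89 28 c0 is exactly B = 3 bytes: K' = 89 28 c0.

8928c0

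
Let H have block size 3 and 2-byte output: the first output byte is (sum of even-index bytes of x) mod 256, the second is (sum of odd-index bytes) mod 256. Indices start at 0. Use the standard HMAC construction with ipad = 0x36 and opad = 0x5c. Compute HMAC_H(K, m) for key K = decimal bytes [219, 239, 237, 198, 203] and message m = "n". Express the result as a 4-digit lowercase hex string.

1cc4

Key decimal bytes [219, 239, 237, 198, 203] = db ef ed c6 cb is 5 bytes > B = 3, so hash it first: H(key) = 93 b5, then zero-pad to 3 bytes: K' = 93 b5 00.
K' ⊕ ipad = a5 83 36.  K' ⊕ opad = cf e9 5c.
Inner input = (K'⊕ipad) ∥ m = a5 83 36 ∥ 6e.
Inner hash: even-index sum = 219 mod 256 = 219; odd-index sum = 241 mod 256 = 241 → db f1.
Outer input = (K'⊕opad) ∥ inner = cf e9 5c ∥ db f1.
Outer hash (tag): even-index sum = 540 mod 256 = 28; odd-index sum = 452 mod 256 = 196 → 1c c4.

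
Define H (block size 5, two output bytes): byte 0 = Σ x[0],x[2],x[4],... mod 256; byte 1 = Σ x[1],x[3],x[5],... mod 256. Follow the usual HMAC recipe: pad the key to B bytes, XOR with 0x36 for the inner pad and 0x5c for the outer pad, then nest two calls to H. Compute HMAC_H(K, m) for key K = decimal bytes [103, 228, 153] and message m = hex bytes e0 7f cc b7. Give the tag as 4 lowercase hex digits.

Key decimal bytes [103, 228, 153] = 67 e4 99 is 3 bytes ≤ B = 5; zero-pad to 5 bytes: K' = 67 e4 99 00 00.
K' ⊕ ipad = 51 d2 af 36 36.  K' ⊕ opad = 3b b8 c5 5c 5c.
Inner input = (K'⊕ipad) ∥ m = 51 d2 af 36 36 ∥ e0 7f cc b7.
Inner hash: even-index sum = 620 mod 256 = 108; odd-index sum = 692 mod 256 = 180 → 6c b4.
Outer input = (K'⊕opad) ∥ inner = 3b b8 c5 5c 5c ∥ 6c b4.
Outer hash (tag): even-index sum = 528 mod 256 = 16; odd-index sum = 384 mod 256 = 128 → 10 80.

1080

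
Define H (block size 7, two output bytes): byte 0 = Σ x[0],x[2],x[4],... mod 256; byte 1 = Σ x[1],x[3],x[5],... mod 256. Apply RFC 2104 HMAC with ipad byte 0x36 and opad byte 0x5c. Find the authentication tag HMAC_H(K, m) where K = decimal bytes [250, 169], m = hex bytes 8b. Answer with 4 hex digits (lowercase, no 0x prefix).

Key decimal bytes [250, 169] = fa a9 is 2 bytes ≤ B = 7; zero-pad to 7 bytes: K' = fa a9 00 00 00 00 00.
K' ⊕ ipad = cc 9f 36 36 36 36 36.  K' ⊕ opad = a6 f5 5c 5c 5c 5c 5c.
Inner input = (K'⊕ipad) ∥ m = cc 9f 36 36 36 36 36 ∥ 8b.
Inner hash: even-index sum = 366 mod 256 = 110; odd-index sum = 406 mod 256 = 150 → 6e 96.
Outer input = (K'⊕opad) ∥ inner = a6 f5 5c 5c 5c 5c 5c ∥ 6e 96.
Outer hash (tag): even-index sum = 592 mod 256 = 80; odd-index sum = 539 mod 256 = 27 → 50 1b.

501b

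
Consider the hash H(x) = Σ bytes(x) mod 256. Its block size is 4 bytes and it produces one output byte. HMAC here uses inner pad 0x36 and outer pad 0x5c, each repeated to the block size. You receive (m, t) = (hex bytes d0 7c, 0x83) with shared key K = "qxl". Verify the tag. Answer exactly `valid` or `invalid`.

Key "qxl" = 71 78 6c is 3 bytes ≤ B = 4; zero-pad to 4 bytes: K' = 71 78 6c 00.
K' ⊕ ipad = 47 4e 5a 36; K' ⊕ opad = 2d 24 30 5c.
Inner hash: sum = 71+78+90+54+208+124 = 625; mod 256 = 113 → 71.
Outer hash (recomputed tag): sum = 45+36+48+92+113 = 334; mod 256 = 78 → 4e.
Recomputed tag = 4e; claimed = 83 → mismatch.

invalid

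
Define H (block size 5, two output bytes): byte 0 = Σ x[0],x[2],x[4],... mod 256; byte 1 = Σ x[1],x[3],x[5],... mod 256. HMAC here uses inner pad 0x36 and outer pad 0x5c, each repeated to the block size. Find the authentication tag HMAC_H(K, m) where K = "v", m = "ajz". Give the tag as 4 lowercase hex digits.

Key "v" = 76 is 1 byte ≤ B = 5; zero-pad to 5 bytes: K' = 76 00 00 00 00.
K' ⊕ ipad = 40 36 36 36 36.  K' ⊕ opad = 2a 5c 5c 5c 5c.
Inner input = (K'⊕ipad) ∥ m = 40 36 36 36 36 ∥ 61 6a 7a.
Inner hash: even-index sum = 278 mod 256 = 22; odd-index sum = 327 mod 256 = 71 → 16 47.
Outer input = (K'⊕opad) ∥ inner = 2a 5c 5c 5c 5c ∥ 16 47.
Outer hash (tag): even-index sum = 297 mod 256 = 41; odd-index sum = 206 mod 256 = 206 → 29 ce.

29ce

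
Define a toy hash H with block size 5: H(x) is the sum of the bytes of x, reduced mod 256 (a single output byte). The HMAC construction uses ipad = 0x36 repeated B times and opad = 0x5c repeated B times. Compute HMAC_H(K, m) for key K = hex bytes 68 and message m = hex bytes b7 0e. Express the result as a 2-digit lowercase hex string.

Key hex bytes 68 is 1 byte ≤ B = 5; zero-pad to 5 bytes: K' = 68 00 00 00 00.
K' ⊕ ipad = 5e 36 36 36 36.  K' ⊕ opad = 34 5c 5c 5c 5c.
Inner input = (K'⊕ipad) ∥ m = 5e 36 36 36 36 ∥ b7 0e.
Inner hash: sum = 94+54+54+54+54+183+14 = 507; mod 256 = 251 → fb.
Outer input = (K'⊕opad) ∥ inner = 34 5c 5c 5c 5c ∥ fb.
Outer hash (tag): sum = 52+92+92+92+92+251 = 671; mod 256 = 159 → 9f.

9f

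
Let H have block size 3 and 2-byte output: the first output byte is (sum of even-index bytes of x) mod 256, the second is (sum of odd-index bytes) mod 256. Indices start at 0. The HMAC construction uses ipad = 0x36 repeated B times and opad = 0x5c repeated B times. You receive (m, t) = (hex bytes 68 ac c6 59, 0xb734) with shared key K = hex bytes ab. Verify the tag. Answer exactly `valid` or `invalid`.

Key hex bytes ab is 1 byte ≤ B = 3; zero-pad to 3 bytes: K' = ab 00 00.
K' ⊕ ipad = 9d 36 36; K' ⊕ opad = f7 5c 5c.
Inner hash: even-index sum = 472 mod 256 = 216; odd-index sum = 356 mod 256 = 100 → d8 64.
Outer hash (recomputed tag): even-index sum = 439 mod 256 = 183; odd-index sum = 308 mod 256 = 52 → b7 34.
Recomputed tag = b734; claimed = b734 → match.

valid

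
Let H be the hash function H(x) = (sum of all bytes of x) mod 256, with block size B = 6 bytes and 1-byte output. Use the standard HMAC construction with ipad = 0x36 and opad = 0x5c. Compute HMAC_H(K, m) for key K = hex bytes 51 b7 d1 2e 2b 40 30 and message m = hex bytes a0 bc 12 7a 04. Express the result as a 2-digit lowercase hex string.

58

Key hex bytes 51 b7 d1 2e 2b 40 30 is 7 bytes > B = 6, so hash it first: H(key) = a2, then zero-pad to 6 bytes: K' = a2 00 00 00 00 00.
K' ⊕ ipad = 94 36 36 36 36 36.  K' ⊕ opad = fe 5c 5c 5c 5c 5c.
Inner input = (K'⊕ipad) ∥ m = 94 36 36 36 36 36 ∥ a0 bc 12 7a 04.
Inner hash: sum = 148+54+54+54+54+54+160+188+18+122+4 = 910; mod 256 = 142 → 8e.
Outer input = (K'⊕opad) ∥ inner = fe 5c 5c 5c 5c 5c ∥ 8e.
Outer hash (tag): sum = 254+92+92+92+92+92+142 = 856; mod 256 = 88 → 58.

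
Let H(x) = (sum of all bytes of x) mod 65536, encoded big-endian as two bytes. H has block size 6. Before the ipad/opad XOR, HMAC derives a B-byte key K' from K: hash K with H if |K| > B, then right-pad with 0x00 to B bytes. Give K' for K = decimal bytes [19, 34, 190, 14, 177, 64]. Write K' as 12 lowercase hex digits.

Key decimal bytes [19, 34, 190, 14, 177, 64] = 13 22 be 0e b1 40 is exactly B = 6 bytes: K' = 13 22 be 0e b1 40.

1322be0eb140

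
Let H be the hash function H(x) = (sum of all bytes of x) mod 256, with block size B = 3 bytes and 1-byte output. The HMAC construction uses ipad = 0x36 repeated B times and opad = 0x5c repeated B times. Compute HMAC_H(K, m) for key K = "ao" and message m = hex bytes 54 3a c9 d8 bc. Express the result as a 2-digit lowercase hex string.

9d

Key "ao" = 61 6f is 2 bytes ≤ B = 3; zero-pad to 3 bytes: K' = 61 6f 00.
K' ⊕ ipad = 57 59 36.  K' ⊕ opad = 3d 33 5c.
Inner input = (K'⊕ipad) ∥ m = 57 59 36 ∥ 54 3a c9 d8 bc.
Inner hash: sum = 87+89+54+84+58+201+216+188 = 977; mod 256 = 209 → d1.
Outer input = (K'⊕opad) ∥ inner = 3d 33 5c ∥ d1.
Outer hash (tag): sum = 61+51+92+209 = 413; mod 256 = 157 → 9d.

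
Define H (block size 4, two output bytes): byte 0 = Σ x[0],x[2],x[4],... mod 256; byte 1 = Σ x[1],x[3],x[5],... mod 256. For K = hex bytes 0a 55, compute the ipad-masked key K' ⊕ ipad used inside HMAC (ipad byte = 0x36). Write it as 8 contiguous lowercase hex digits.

Key hex bytes 0a 55 is 2 bytes ≤ B = 4; zero-pad to 4 bytes: K' = 0a 55 00 00.
XOR each byte with 0x36: 0a⊕36=3c, 55⊕36=63, 00⊕36=36, 00⊕36=36.

3c633636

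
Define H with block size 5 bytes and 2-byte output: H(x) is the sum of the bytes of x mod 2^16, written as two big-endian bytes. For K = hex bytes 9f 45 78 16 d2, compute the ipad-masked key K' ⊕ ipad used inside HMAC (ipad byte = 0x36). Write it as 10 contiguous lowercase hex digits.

Key hex bytes 9f 45 78 16 d2 is exactly B = 5 bytes: K' = 9f 45 78 16 d2.
XOR each byte with 0x36: 9f⊕36=a9, 45⊕36=73, 78⊕36=4e, 16⊕36=20, d2⊕36=e4.

a9734e20e4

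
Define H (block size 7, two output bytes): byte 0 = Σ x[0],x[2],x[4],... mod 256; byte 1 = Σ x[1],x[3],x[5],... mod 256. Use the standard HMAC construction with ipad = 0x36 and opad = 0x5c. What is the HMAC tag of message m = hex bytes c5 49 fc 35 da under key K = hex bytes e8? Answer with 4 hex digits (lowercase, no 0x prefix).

0512

Key hex bytes e8 is 1 byte ≤ B = 7; zero-pad to 7 bytes: K' = e8 00 00 00 00 00 00.
K' ⊕ ipad = de 36 36 36 36 36 36.  K' ⊕ opad = b4 5c 5c 5c 5c 5c 5c.
Inner input = (K'⊕ipad) ∥ m = de 36 36 36 36 36 36 ∥ c5 49 fc 35 da.
Inner hash: even-index sum = 510 mod 256 = 254; odd-index sum = 829 mod 256 = 61 → fe 3d.
Outer input = (K'⊕opad) ∥ inner = b4 5c 5c 5c 5c 5c 5c ∥ fe 3d.
Outer hash (tag): even-index sum = 517 mod 256 = 5; odd-index sum = 530 mod 256 = 18 → 05 12.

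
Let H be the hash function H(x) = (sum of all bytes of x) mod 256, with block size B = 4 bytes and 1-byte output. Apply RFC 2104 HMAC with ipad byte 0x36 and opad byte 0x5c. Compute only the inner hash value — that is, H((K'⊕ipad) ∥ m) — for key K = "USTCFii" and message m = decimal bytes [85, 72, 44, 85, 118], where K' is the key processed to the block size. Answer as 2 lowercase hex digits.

Key "USTCFii" = 55 53 54 43 46 69 69 is 7 bytes > B = 4, so hash it first: H(key) = 57, then zero-pad to 4 bytes: K' = 57 00 00 00.
K' ⊕ ipad = 61 36 36 36.
Inner input = 61 36 36 36 ∥ 55 48 2c 55 76.
Inner hash: sum = 97+54+54+54+85+72+44+85+118 = 663; mod 256 = 151 → 97.

97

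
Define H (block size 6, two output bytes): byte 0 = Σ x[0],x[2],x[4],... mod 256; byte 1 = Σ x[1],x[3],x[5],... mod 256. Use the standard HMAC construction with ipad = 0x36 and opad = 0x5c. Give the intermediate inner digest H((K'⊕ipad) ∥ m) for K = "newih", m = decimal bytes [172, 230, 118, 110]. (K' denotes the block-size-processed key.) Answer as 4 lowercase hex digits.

Key "newih" = 6e 65 77 69 68 is 5 bytes ≤ B = 6; zero-pad to 6 bytes: K' = 6e 65 77 69 68 00.
K' ⊕ ipad = 58 53 41 5f 5e 36.
Inner input = 58 53 41 5f 5e 36 ∥ ac e6 76 6e.
Inner hash: even-index sum = 537 mod 256 = 25; odd-index sum = 572 mod 256 = 60 → 19 3c.

193c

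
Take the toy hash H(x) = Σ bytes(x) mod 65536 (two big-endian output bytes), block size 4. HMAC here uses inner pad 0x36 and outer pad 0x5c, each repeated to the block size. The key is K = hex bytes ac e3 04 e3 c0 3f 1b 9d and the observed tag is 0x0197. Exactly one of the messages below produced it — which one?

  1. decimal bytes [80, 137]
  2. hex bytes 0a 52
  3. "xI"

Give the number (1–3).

2

Key hex bytes ac e3 04 e3 c0 3f 1b 9d is 8 bytes > B = 4, so hash it first: H(key) = 04 2d, then zero-pad to 4 bytes: K' = 04 2d 00 00.
K' ⊕ ipad = 32 1b 36 36; K' ⊕ opad = 58 71 5c 5c.
m1: inner = H(32 1b 36 36 50 89) = 01 92; tag = H(58 71 5c 5c 01 92) = 0214
m2: inner = H(32 1b 36 36 0a 52) = 01 15; tag = H(58 71 5c 5c 01 15) = 0197 ← matches
m3: inner = H(32 1b 36 36 78 49) = 01 7a; tag = H(58 71 5c 5c 01 7a) = 01fc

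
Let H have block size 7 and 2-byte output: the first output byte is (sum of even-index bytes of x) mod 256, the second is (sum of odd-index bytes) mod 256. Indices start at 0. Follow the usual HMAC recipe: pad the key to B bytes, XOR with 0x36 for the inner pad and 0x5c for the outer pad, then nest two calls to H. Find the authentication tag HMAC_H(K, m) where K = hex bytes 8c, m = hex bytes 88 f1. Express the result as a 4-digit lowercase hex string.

0e61

Key hex bytes 8c is 1 byte ≤ B = 7; zero-pad to 7 bytes: K' = 8c 00 00 00 00 00 00.
K' ⊕ ipad = ba 36 36 36 36 36 36.  K' ⊕ opad = d0 5c 5c 5c 5c 5c 5c.
Inner input = (K'⊕ipad) ∥ m = ba 36 36 36 36 36 36 ∥ 88 f1.
Inner hash: even-index sum = 589 mod 256 = 77; odd-index sum = 298 mod 256 = 42 → 4d 2a.
Outer input = (K'⊕opad) ∥ inner = d0 5c 5c 5c 5c 5c 5c ∥ 4d 2a.
Outer hash (tag): even-index sum = 526 mod 256 = 14; odd-index sum = 353 mod 256 = 97 → 0e 61.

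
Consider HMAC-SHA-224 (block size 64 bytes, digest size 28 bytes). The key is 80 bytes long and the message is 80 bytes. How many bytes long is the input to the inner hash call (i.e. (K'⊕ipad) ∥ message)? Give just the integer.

Key is 80 > 64 bytes, so it is hashed to 28 bytes then zero-padded to 64: |K'| = 64.
Inner input = (K'⊕ipad) ∥ m → 64 + 80 = 144 bytes.

144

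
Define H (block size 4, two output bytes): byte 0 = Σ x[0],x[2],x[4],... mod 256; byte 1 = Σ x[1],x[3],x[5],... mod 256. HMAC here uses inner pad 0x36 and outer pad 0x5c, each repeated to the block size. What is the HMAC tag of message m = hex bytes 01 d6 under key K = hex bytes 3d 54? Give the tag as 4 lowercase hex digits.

Key hex bytes 3d 54 is 2 bytes ≤ B = 4; zero-pad to 4 bytes: K' = 3d 54 00 00.
K' ⊕ ipad = 0b 62 36 36.  K' ⊕ opad = 61 08 5c 5c.
Inner input = (K'⊕ipad) ∥ m = 0b 62 36 36 ∥ 01 d6.
Inner hash: even-index sum = 66 mod 256 = 66; odd-index sum = 366 mod 256 = 110 → 42 6e.
Outer input = (K'⊕opad) ∥ inner = 61 08 5c 5c ∥ 42 6e.
Outer hash (tag): even-index sum = 255 mod 256 = 255; odd-index sum = 210 mod 256 = 210 → ff d2.

ffd2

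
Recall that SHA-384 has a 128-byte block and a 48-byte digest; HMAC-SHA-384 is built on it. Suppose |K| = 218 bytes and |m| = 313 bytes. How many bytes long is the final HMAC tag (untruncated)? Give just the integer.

The tag is one SHA-384 digest: 48 bytes.

48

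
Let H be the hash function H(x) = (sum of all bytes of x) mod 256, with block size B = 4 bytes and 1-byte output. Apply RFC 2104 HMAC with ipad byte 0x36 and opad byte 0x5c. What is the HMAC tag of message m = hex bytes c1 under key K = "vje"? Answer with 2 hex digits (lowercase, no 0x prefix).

Key "vje" = 76 6a 65 is 3 bytes ≤ B = 4; zero-pad to 4 bytes: K' = 76 6a 65 00.
K' ⊕ ipad = 40 5c 53 36.  K' ⊕ opad = 2a 36 39 5c.
Inner input = (K'⊕ipad) ∥ m = 40 5c 53 36 ∥ c1.
Inner hash: sum = 64+92+83+54+193 = 486; mod 256 = 230 → e6.
Outer input = (K'⊕opad) ∥ inner = 2a 36 39 5c ∥ e6.
Outer hash (tag): sum = 42+54+57+92+230 = 475; mod 256 = 219 → db.

db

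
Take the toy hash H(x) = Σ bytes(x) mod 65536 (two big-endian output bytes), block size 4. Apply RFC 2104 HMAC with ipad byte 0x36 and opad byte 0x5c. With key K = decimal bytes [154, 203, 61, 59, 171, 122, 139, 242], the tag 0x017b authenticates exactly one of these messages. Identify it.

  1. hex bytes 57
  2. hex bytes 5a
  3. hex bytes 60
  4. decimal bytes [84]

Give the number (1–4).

Key decimal bytes [154, 203, 61, 59, 171, 122, 139, 242] = 9a cb 3d 3b ab 7a 8b f2 is 8 bytes > B = 4, so hash it first: H(key) = 04 7f, then zero-pad to 4 bytes: K' = 04 7f 00 00.
K' ⊕ ipad = 32 49 36 36; K' ⊕ opad = 58 23 5c 5c.
m1: inner = H(32 49 36 36 57) = 01 3e; tag = H(58 23 5c 5c 01 3e) = 0172
m2: inner = H(32 49 36 36 5a) = 01 41; tag = H(58 23 5c 5c 01 41) = 0175
m3: inner = H(32 49 36 36 60) = 01 47; tag = H(58 23 5c 5c 01 47) = 017b ← matches
m4: inner = H(32 49 36 36 54) = 01 3b; tag = H(58 23 5c 5c 01 3b) = 016f

3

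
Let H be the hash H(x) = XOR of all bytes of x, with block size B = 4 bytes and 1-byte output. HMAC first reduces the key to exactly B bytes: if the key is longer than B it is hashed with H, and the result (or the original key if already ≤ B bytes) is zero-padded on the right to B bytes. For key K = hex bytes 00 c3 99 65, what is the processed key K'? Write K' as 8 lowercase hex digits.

Key hex bytes 00 c3 99 65 is exactly B = 4 bytes: K' = 00 c3 99 65.

00c39965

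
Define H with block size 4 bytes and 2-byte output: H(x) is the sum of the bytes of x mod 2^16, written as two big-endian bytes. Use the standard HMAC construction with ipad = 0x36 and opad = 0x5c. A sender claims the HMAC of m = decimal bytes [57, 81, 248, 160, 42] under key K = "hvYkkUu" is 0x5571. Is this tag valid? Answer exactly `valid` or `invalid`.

Key "hvYkkUu" = 68 76 59 6b 6b 55 75 is 7 bytes > B = 4, so hash it first: H(key) = 02 d7, then zero-pad to 4 bytes: K' = 02 d7 00 00.
K' ⊕ ipad = 34 e1 36 36; K' ⊕ opad = 5e 8b 5c 5c.
Inner hash: sum = 52+225+54+54+57+81+248+160+42 = 973 → 03 cd.
Outer hash (recomputed tag): sum = 94+139+92+92+3+205 = 625 → 02 71.
Recomputed tag = 0271; claimed = 5571 → mismatch.

invalid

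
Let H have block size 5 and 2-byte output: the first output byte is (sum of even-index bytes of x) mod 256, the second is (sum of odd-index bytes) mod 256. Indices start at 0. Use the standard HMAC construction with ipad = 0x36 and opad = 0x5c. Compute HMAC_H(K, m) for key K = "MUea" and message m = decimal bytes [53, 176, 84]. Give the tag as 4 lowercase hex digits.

e9fa

Key "MUea" = 4d 55 65 61 is 4 bytes ≤ B = 5; zero-pad to 5 bytes: K' = 4d 55 65 61 00.
K' ⊕ ipad = 7b 63 53 57 36.  K' ⊕ opad = 11 09 39 3d 5c.
Inner input = (K'⊕ipad) ∥ m = 7b 63 53 57 36 ∥ 35 b0 54.
Inner hash: even-index sum = 436 mod 256 = 180; odd-index sum = 323 mod 256 = 67 → b4 43.
Outer input = (K'⊕opad) ∥ inner = 11 09 39 3d 5c ∥ b4 43.
Outer hash (tag): even-index sum = 233 mod 256 = 233; odd-index sum = 250 mod 256 = 250 → e9 fa.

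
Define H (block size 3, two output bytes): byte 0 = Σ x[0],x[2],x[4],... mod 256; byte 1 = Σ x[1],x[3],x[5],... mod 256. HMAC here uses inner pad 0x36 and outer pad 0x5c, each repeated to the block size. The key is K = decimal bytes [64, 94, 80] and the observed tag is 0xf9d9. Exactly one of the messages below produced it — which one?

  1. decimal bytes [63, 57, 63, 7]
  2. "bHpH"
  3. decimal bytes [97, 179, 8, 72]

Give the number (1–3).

Key decimal bytes [64, 94, 80] = 40 5e 50 is exactly B = 3 bytes: K' = 40 5e 50.
K' ⊕ ipad = 76 68 66; K' ⊕ opad = 1c 02 0c.
m1: inner = H(76 68 66 3f 39 3f 07) = 1c e6; tag = H(1c 02 0c 1c e6) = 0e1e
m2: inner = H(76 68 66 62 48 70 48) = 6c 3a; tag = H(1c 02 0c 6c 3a) = 626e
m3: inner = H(76 68 66 61 b3 08 48) = d7 d1; tag = H(1c 02 0c d7 d1) = f9d9 ← matches

3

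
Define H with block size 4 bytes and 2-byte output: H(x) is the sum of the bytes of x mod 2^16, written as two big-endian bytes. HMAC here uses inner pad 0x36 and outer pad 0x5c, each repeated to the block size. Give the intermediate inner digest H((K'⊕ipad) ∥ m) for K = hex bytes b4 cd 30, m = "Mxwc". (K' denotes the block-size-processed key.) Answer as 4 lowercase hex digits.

0358

Key hex bytes b4 cd 30 is 3 bytes ≤ B = 4; zero-pad to 4 bytes: K' = b4 cd 30 00.
K' ⊕ ipad = 82 fb 06 36.
Inner input = 82 fb 06 36 ∥ 4d 78 77 63.
Inner hash: sum = 130+251+6+54+77+120+119+99 = 856 → 03 58.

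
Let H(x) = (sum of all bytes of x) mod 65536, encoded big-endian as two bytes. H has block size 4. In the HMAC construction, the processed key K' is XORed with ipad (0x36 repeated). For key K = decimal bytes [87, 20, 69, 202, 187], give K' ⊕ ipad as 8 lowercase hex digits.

34033636

Key decimal bytes [87, 20, 69, 202, 187] = 57 14 45 ca bb is 5 bytes > B = 4, so hash it first: H(key) = 02 35, then zero-pad to 4 bytes: K' = 02 35 00 00.
XOR each byte with 0x36: 02⊕36=34, 35⊕36=03, 00⊕36=36, 00⊕36=36.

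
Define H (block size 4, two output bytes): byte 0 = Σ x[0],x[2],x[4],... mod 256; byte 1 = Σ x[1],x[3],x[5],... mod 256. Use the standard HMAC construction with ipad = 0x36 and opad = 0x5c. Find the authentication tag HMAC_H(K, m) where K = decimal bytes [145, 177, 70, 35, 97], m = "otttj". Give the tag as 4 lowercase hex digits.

Key decimal bytes [145, 177, 70, 35, 97] = 91 b1 46 23 61 is 5 bytes > B = 4, so hash it first: H(key) = 38 d4, then zero-pad to 4 bytes: K' = 38 d4 00 00.
K' ⊕ ipad = 0e e2 36 36.  K' ⊕ opad = 64 88 5c 5c.
Inner input = (K'⊕ipad) ∥ m = 0e e2 36 36 ∥ 6f 74 74 74 6a.
Inner hash: even-index sum = 401 mod 256 = 145; odd-index sum = 512 mod 256 = 0 → 91 00.
Outer input = (K'⊕opad) ∥ inner = 64 88 5c 5c ∥ 91 00.
Outer hash (tag): even-index sum = 337 mod 256 = 81; odd-index sum = 228 mod 256 = 228 → 51 e4.

51e4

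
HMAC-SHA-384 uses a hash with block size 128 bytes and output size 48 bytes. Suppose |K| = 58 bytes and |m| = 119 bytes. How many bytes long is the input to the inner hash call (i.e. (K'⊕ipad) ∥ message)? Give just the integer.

Key is 58 ≤ 128 bytes, zero-padded: |K'| = 128.
Inner input = (K'⊕ipad) ∥ m → 128 + 119 = 247 bytes.

247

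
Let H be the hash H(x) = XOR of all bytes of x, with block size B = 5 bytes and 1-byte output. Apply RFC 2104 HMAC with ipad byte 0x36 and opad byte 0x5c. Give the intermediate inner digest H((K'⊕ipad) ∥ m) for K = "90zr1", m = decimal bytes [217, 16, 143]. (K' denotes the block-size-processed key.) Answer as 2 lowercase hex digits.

Key "90zr1" = 39 30 7a 72 31 is exactly B = 5 bytes: K' = 39 30 7a 72 31.
K' ⊕ ipad = 0f 06 4c 44 07.
Inner input = 0f 06 4c 44 07 ∥ d9 10 8f.
Inner hash: XOR 0f⊕06⊕4c⊕44⊕07⊕d9⊕10⊕8f = 40.

40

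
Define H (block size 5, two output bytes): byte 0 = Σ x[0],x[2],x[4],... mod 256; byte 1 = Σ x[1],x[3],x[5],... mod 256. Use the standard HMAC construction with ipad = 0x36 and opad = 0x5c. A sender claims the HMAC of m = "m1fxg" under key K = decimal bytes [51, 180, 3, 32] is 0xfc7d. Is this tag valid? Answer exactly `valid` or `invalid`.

Key decimal bytes [51, 180, 3, 32] = 33 b4 03 20 is 4 bytes ≤ B = 5; zero-pad to 5 bytes: K' = 33 b4 03 20 00.
K' ⊕ ipad = 05 82 35 16 36; K' ⊕ opad = 6f e8 5f 7c 5c.
Inner hash: even-index sum = 281 mod 256 = 25; odd-index sum = 466 mod 256 = 210 → 19 d2.
Outer hash (recomputed tag): even-index sum = 508 mod 256 = 252; odd-index sum = 381 mod 256 = 125 → fc 7d.
Recomputed tag = fc7d; claimed = fc7d → match.

valid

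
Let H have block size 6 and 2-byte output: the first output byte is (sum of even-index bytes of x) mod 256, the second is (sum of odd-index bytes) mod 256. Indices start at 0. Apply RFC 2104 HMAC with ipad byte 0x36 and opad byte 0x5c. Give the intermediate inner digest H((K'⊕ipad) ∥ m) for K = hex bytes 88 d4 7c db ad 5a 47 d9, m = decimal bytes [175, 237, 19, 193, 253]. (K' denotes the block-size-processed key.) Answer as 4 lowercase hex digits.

f9ee

Key hex bytes 88 d4 7c db ad 5a 47 d9 is 8 bytes > B = 6, so hash it first: H(key) = f8 e2, then zero-pad to 6 bytes: K' = f8 e2 00 00 00 00.
K' ⊕ ipad = ce d4 36 36 36 36.
Inner input = ce d4 36 36 36 36 ∥ af ed 13 c1 fd.
Inner hash: even-index sum = 761 mod 256 = 249; odd-index sum = 750 mod 256 = 238 → f9 ee.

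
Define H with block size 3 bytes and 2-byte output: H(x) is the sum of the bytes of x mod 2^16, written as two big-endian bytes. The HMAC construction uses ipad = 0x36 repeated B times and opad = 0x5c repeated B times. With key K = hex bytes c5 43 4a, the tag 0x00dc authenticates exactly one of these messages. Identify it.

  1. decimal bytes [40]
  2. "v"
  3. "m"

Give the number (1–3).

1

Key hex bytes c5 43 4a is exactly B = 3 bytes: K' = c5 43 4a.
K' ⊕ ipad = f3 75 7c; K' ⊕ opad = 99 1f 16.
m1: inner = H(f3 75 7c 28) = 02 0c; tag = H(99 1f 16 02 0c) = 00dc ← matches
m2: inner = H(f3 75 7c 76) = 02 5a; tag = H(99 1f 16 02 5a) = 012a
m3: inner = H(f3 75 7c 6d) = 02 51; tag = H(99 1f 16 02 51) = 0121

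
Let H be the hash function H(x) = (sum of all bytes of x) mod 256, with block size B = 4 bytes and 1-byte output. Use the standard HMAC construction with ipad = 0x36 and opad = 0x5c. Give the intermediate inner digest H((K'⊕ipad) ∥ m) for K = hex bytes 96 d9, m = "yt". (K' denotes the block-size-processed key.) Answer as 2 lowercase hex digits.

e8

Key hex bytes 96 d9 is 2 bytes ≤ B = 4; zero-pad to 4 bytes: K' = 96 d9 00 00.
K' ⊕ ipad = a0 ef 36 36.
Inner input = a0 ef 36 36 ∥ 79 74.
Inner hash: sum = 160+239+54+54+121+116 = 744; mod 256 = 232 → e8.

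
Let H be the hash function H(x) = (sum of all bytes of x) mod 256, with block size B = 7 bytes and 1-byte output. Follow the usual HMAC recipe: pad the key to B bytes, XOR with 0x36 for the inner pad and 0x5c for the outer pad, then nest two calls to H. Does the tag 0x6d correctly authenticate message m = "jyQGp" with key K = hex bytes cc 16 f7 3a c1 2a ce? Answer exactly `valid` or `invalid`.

Key hex bytes cc 16 f7 3a c1 2a ce is exactly B = 7 bytes: K' = cc 16 f7 3a c1 2a ce.
K' ⊕ ipad = fa 20 c1 0c f7 1c f8; K' ⊕ opad = 90 4a ab 66 9d 76 92.
Inner hash: sum = 250+32+193+12+247+28+248+106+121+81+71+112 = 1501; mod 256 = 221 → dd.
Outer hash (recomputed tag): sum = 144+74+171+102+157+118+146+221 = 1133; mod 256 = 109 → 6d.
Recomputed tag = 6d; claimed = 6d → match.

valid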